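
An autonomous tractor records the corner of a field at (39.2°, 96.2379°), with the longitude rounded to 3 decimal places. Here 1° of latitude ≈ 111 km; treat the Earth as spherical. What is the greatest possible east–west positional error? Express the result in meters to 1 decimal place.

Rounding to 3 decimal places leaves the longitude within ±0.0005° of the true value.
Parallels shrink by cos φ, so at 39.2° a degree of longitude is 111000 × 0.7749 ≈ 86018.8 m.
East–west error: 0.0005° × 86018.8 m/° ≈ 43.0094 m.

43.0 meters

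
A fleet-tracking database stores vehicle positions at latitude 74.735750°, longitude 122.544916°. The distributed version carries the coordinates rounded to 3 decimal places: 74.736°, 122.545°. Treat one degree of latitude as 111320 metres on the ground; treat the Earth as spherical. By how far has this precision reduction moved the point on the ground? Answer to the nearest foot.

Δlat = 74.735750 − 74.736 = -0.000250°; Δlon = 122.544916 − 122.545 = -0.000084°.
N–S: -0.000250° × 111320 m/° = -27.83 m.
East–west at this latitude: -0.000084° × 111320 × cos 74.736° ≈ -0.000084 × 29306.9 = -2.46178 m.
Distance: √(27.83² + 2.46178²) ≈ 27.9387 m.
In feet: 27.9387 m ÷ 0.3048 ≈ 91.662 ft.

92 feet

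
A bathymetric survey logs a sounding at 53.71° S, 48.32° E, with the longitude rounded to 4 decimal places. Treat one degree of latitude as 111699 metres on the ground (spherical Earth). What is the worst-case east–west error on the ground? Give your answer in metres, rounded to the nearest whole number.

3 metres

Rounding to 4 decimal places leaves the longitude within ±5e-05° of the true value.
Parallels shrink by cos φ, so at 53.71° a degree of longitude is 111699 × 0.5919 ≈ 66111.6 m.
East–west error: 5e-05° × 66111.6 m/° ≈ 3.30558 m.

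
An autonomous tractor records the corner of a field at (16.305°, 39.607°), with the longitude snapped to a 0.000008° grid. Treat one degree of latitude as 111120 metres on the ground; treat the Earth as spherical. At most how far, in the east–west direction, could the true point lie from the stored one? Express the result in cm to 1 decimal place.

42.7 cm

With a 0.000008° grid the true value lies within half a step, ±0.000008°/2 = ±4e-06°, of the stored one.
Parallels shrink by cos φ, so at 16.305° a degree of longitude is 111120 × 0.9598 ≈ 106651 m.
So at most 4e-06° × 106651 ≈ 0.426603 m east–west.
That is 0.426603 m = 42.66 cm.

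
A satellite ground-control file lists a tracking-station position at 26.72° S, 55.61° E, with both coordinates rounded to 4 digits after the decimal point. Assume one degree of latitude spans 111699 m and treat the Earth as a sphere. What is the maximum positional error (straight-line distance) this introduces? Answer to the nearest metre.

7 metres

Rounding to 4 decimal places leaves each coordinate within ±5e-05° of the true value.
Latitude error → 5e-05 × 111699 = 5.58495 m along the meridian.
E–W at 26.72°: 5e-05° × 111699 × cos 26.72° = 5e-05 × 111699 × 0.8932 ≈ 4.98856 m.
Combining orthogonally: (5.58495² + 4.98856²)^½ ≈ 7.48848 m.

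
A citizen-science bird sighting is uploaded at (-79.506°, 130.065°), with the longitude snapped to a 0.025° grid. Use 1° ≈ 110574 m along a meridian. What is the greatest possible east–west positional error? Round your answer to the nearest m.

With a 0.025° grid the true value lies within half a step, ±0.025°/2 = ±0.0125°, of the stored one.
One degree of longitude at 79.506° is 110574 × cos 79.506° ≈ 110574 × 0.1821 = 20139.1 m.
So at most 0.0125° × 20139.1 ≈ 251.739 m east–west.

252 m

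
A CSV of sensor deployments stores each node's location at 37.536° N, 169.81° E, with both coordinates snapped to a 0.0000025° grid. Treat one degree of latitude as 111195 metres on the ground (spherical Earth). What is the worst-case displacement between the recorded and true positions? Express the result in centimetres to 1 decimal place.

17.7 centimetres

With a 0.0000025° grid the true value lies within half a step, ±0.0000025°/2 = ±1.25e-06°, of the stored one.
N–S: 1.25e-06° × 111195 m/° = 0.138994 m.
Longitude error → 1.25e-06 × 111195 × cos 37.536° = 1.25e-06 × 111195 × 0.7930 ≈ 0.110218 m.
The two errors are perpendicular, so the maximum displacement is √(0.138994² + 0.110218²) ≈ 0.17739 m.
That is 0.17739 m = 17.739 cm.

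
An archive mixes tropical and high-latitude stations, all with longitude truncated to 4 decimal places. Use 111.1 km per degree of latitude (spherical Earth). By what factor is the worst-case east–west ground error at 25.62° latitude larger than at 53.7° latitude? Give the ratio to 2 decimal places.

1.52

Truncating at 4 decimal places can drop up to a full unit in the last place, so the longitude may be off by as much as 0.0001°.
At 25.62°: 0.0001° × 111100 × cos 25.62° = 0.0001 × 111100 × 0.9017 ≈ 10.018 m.
Error at 53.7° = 0.0001° × 111100 × cos 53.7° ≈ 11.11 × 0.5920 = 6.5773 m.
The ratio reduces to cos 25.62° / cos 53.7° = 0.9017/0.5920 ≈ 1.5231.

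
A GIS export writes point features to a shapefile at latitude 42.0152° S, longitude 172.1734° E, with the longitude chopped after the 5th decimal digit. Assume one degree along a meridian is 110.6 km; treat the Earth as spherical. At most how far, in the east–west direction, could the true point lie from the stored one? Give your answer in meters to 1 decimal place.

Truncating at 5 decimal places can drop up to a full unit in the last place, so the longitude may be off by as much as 1e-05°.
Parallels shrink by cos φ, so at 42.0152° a degree of longitude is 110600 × 0.7430 ≈ 82172.2 m.
Maximum E–W displacement: 1e-05 × 82172.2 = 0.821722 m.

0.8 meters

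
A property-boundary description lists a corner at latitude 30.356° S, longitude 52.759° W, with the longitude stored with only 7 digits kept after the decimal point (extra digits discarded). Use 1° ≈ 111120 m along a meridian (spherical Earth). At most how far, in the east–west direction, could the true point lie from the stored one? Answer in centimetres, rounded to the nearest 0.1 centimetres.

1.0 centimetres

Truncating at 7 decimal places can drop up to a full unit in the last place, so the longitude may be off by as much as 1e-07°.
One degree of longitude at 30.356° is 111120 × cos 30.356° ≈ 111120 × 0.8629 = 95885.7 m.
Maximum E–W displacement: 1e-07 × 95885.7 = 0.00958857 m.
That is 0.00958857 m = 0.95886 cm.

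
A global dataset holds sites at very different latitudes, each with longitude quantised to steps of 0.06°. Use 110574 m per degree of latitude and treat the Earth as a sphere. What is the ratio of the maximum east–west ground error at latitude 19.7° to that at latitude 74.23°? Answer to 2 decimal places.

3.46

With a 0.06° grid the true value lies within half a step, ±0.06°/2 = ±0.03°, of the stored one.
Error at 19.7° = 0.03° × 110574 × cos 19.7° ≈ 3317.2 × 0.9415 = 3123.1 m.
At 74.23°: 0.03° × 110574 × cos 74.23° = 0.03 × 110574 × 0.2718 ≈ 901.54 m.
The ratio reduces to cos 19.7° / cos 74.23° = 0.9415/0.2718 ≈ 3.4641.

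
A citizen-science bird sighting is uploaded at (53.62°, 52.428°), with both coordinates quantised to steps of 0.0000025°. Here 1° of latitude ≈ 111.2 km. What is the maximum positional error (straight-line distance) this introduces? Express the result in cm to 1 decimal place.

16.2 cm

With a 0.0000025° grid the true value lies within half a step, ±0.0000025°/2 = ±1.25e-06°, of the stored one.
Latitude error → 1.25e-06 × 111200 = 0.139 m along the meridian.
E–W at 53.62°: 1.25e-06° × 111200 × cos 53.62° = 1.25e-06 × 111200 × 0.5931 ≈ 0.0824462 m.
Combining orthogonally: (0.139² + 0.0824462²)^½ ≈ 0.161612 m.
That is 0.161612 m = 16.161 cm.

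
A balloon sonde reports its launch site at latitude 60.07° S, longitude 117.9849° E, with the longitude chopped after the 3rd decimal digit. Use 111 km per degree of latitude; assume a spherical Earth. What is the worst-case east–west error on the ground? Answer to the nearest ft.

Truncating at 3 decimal places can drop up to a full unit in the last place, so the longitude may be off by as much as 0.001°.
One degree of longitude at 60.07° is 111000 × cos 60.07° ≈ 111000 × 0.4989 = 55382.5 m.
So at most 0.001° × 55382.5 ≈ 55.3825 m east–west.
In feet: 55.3825 m ÷ 0.3048 ≈ 181.7 ft.

182 ft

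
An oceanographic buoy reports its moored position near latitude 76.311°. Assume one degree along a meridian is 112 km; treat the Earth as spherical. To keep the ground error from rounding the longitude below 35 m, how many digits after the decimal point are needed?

3 decimal places

At 76.311° one degree of longitude covers 112000 × cos 76.311° ≈ 112000 × 0.2367 ≈ 26505 m.
With N decimal places the half-ulp bound is 0.5·10⁻ᴺ°, or 0.5·10⁻ᴺ × 26505 m on the ground.
Need 0.5 × 26505 × 10⁻ᴺ ≤ 35 → 10⁻ᴺ ≤ 2.641e-03, so N ≥ 2.58.
So 3 decimal places suffice (13.3 m); 2 would allow up to 133 m.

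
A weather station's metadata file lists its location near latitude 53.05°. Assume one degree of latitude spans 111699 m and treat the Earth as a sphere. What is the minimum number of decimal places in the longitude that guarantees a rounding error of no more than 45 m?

3 decimal places

At 53.05° one degree of longitude covers 111699 × cos 53.05° ≈ 111699 × 0.6011 ≈ 67144.3 m.
N decimal places → at most half a unit in the last place, 0.5 × 10⁻ᴺ° = 67144.3/2 × 10⁻ᴺ m.
Setting 33572.1 × 10⁻ᴺ ≤ 45 gives 10ᴺ ≥ 746, i.e. N ≥ 2.87.
N = 2 would give 336 m (too coarse); N = 3 gives 33.6 m ≤ 45 m.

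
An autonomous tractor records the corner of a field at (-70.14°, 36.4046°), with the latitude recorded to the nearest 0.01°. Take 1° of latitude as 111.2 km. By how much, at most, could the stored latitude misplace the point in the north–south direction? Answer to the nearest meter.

556 meters

Rounding to 2 decimal places leaves the latitude within ±0.005° of the true value.
North–south distance: 0.005° × 111200 m/° = 556 m.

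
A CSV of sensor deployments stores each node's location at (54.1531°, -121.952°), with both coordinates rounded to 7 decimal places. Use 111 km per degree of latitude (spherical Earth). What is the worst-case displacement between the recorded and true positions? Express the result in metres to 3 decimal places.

Rounding to 7 decimal places leaves each coordinate within ±5e-08° of the true value.
North–south component: 5e-08° × 111000 = 0.00555 m.
East–west component at 54.1531°: 5e-08° × 111000 × cos 54.1531° ≈ 5e-08 × 65004 ≈ 0.0032502 m.
Combining orthogonally: (0.00555² + 0.0032502²)^½ ≈ 0.00643166 m.

0.006 metres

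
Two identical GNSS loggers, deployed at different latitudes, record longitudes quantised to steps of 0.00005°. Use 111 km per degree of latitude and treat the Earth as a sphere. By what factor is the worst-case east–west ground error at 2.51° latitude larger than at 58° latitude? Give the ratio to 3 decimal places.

With a 0.00005° grid the true value lies within half a step, ±0.00005°/2 = ±2.5e-05°, of the stored one.
Error at 2.51° = 2.5e-05° × 111000 × cos 2.51° ≈ 2.775 × 0.9990 = 2.7723 m.
Error at 58° = 2.5e-05° × 111000 × cos 58° ≈ 2.775 × 0.5299 = 1.4705 m.
Ratio: 2.7723 / 1.4705 = cos 2.51° / cos 58° ≈ 1.8853.

1.885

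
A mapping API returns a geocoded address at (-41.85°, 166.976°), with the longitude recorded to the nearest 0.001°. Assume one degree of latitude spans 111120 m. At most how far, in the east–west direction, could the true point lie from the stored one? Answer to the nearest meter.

41 meters

Rounding to 3 decimal places leaves the longitude within ±0.0005° of the true value.
Parallels shrink by cos φ, so at 41.85° a degree of longitude is 111120 × 0.7449 ≈ 82772.6 m.
East–west error: 0.0005° × 82772.6 m/° ≈ 41.3863 m.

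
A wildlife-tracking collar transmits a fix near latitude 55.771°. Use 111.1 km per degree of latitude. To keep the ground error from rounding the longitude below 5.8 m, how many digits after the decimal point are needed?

4

At 55.771° one degree of longitude covers 111100 × cos 55.771° ≈ 111100 × 0.5625 ≈ 62494 m.
Rounding to N decimal places gives at most 0.5 × 10⁻ᴺ degrees of error, i.e. 0.5 × 10⁻ᴺ × 62494 m.
Need 0.5 × 62494 × 10⁻ᴺ ≤ 5.8 → 10⁻ᴺ ≤ 1.856e-04, so N ≥ 3.73.
So 4 decimal places suffice (3.12 m); 3 would allow up to 31.2 m.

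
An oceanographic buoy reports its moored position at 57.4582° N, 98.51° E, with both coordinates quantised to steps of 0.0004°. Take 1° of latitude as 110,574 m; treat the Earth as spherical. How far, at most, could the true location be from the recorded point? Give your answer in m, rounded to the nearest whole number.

25 m

With a 0.0004° grid the true value lies within half a step, ±0.0004°/2 = ±0.0002°, of the stored one.
Latitude error → 0.0002 × 110574 = 22.1148 m along the meridian.
Longitude error → 0.0002 × 110574 × cos 57.4582° = 0.0002 × 110574 × 0.5379 ≈ 11.8959 m.
The two errors are perpendicular, so the maximum displacement is √(22.1148² + 11.8959²) ≈ 25.1113 m.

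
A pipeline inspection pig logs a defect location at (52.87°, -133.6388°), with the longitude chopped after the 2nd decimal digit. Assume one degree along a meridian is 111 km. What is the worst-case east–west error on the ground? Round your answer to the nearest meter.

Truncating at 2 decimal places can drop up to a full unit in the last place, so the longitude may be off by as much as 0.01°.
One degree of longitude at 52.87° is 111000 × cos 52.87° ≈ 111000 × 0.6036 = 67002.4 m.
East–west error: 0.01° × 67002.4 m/° ≈ 670.024 m.

670 meters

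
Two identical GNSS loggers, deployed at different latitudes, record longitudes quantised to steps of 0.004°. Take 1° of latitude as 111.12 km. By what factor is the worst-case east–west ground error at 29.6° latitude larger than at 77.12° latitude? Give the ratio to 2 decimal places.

3.90

With a 0.004° grid the true value lies within half a step, ±0.004°/2 = ±0.002°, of the stored one.
Error at 29.6° = 0.002° × 111120 × cos 29.6° ≈ 222.24 × 0.8695 = 193.24 m.
Error at 77.12° = 0.002° × 111120 × cos 77.12° ≈ 222.24 × 0.2229 = 49.539 m.
Ratio: 193.24 / 49.539 = cos 29.6° / cos 77.12° ≈ 3.9007.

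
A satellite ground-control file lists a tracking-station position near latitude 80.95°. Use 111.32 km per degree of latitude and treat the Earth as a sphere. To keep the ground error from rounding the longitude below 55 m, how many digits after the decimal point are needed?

At 80.95° one degree of longitude covers 111320 × cos 80.95° ≈ 111320 × 0.1573 ≈ 17510.2 m.
N decimal places → at most half a unit in the last place, 0.5 × 10⁻ᴺ° = 17510.2/2 × 10⁻ᴺ m.
Setting 8755.11 × 10⁻ᴺ ≤ 55 gives 10ᴺ ≥ 159.2, i.e. N ≥ 2.20.
At 2 places the error can reach 87.6 m, but 3 places keeps it to 8.76 m.

3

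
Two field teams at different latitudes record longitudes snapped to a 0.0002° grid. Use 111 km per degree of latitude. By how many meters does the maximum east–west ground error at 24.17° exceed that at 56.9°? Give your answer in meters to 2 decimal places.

4.07 meters

With a 0.0002° grid the true value lies within half a step, ±0.0002°/2 = ±0.0001°, of the stored one.
Error at 24.17° = 0.0001° × 111000 × cos 24.17° ≈ 11.1 × 0.9123 = 10.127 m.
Error at 56.9° = 0.0001° × 111000 × cos 56.9° ≈ 11.1 × 0.5461 = 6.0617 m.
So the lower-latitude error exceeds the higher by 10.127 − 6.0617 = 4.0652 m.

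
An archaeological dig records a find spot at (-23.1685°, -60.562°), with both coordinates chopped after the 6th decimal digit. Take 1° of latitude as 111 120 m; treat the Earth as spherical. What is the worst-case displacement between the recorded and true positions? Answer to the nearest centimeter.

Truncating at 6 decimal places can drop up to a full unit in the last place, so each coordinate may be off by as much as 1e-06°.
North–south component: 1e-06° × 111120 = 0.11112 m.
East–west component at 23.1685°: 1e-06° × 111120 × cos 23.1685° ≈ 1e-06 × 102158 ≈ 0.102158 m.
Combining orthogonally: (0.11112² + 0.102158²)^½ ≈ 0.150944 m.
That is 0.150944 m = 15.094 cm.

15 centimeters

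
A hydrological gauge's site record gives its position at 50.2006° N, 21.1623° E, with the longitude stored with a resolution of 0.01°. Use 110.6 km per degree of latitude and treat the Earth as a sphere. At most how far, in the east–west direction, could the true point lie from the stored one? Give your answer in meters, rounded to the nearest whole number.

With a 0.01° grid the true value lies within half a step, ±0.01°/2 = ±0.005°, of the stored one.
One degree of longitude at 50.2006° is 110600 × cos 50.2006° ≈ 110600 × 0.6401 = 70795.2 m.
East–west error: 0.005° × 70795.2 m/° ≈ 353.976 m.

354 meters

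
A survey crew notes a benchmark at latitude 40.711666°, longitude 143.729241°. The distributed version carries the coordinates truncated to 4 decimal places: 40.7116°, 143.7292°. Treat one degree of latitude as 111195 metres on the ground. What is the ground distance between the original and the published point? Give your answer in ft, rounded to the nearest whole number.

27 ft

The latitude changed by +0.000066° and the longitude by +0.000041°.
N–S: 0.000066° × 111195 m/° = 7.33887 m.
East–west at this latitude: 0.000041° × 111195 × cos 40.7116° ≈ 0.000041 × 84286.1 = 3.45573 m.
Hypotenuse of the two orthogonal shifts: √(7.33887² + 3.45573²) = 8.11179 m.
Converting: 8.11179 m × 3.2808 ft/m ≈ 26.613 ft.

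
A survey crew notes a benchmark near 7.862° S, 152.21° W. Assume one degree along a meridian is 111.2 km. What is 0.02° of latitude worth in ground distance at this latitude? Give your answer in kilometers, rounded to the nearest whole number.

2 kilometers

0.02° × 111200 m/° = 2224 m.
That is 2224 m = 2.224 km.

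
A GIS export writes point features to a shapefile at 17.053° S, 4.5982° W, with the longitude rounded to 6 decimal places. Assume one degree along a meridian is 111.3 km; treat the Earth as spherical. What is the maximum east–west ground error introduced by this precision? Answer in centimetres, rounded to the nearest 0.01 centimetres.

Rounding to 6 decimal places leaves the longitude within ±5e-07° of the true value.
One degree of longitude at 17.053° is 111300 × cos 17.053° ≈ 111300 × 0.9560 = 106407 m.
So at most 5e-07° × 106407 ≈ 0.0532033 m east–west.
That is 0.0532033 m = 5.3203 cm.

5.32 centimetres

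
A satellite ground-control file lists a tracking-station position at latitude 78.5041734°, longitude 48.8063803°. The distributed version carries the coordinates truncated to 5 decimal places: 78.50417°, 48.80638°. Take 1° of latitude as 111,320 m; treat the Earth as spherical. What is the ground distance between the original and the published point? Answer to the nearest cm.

Δlat = 78.5041734 − 78.50417 = +0.0000034°; Δlon = 48.8063803 − 48.80638 = +0.0000003°.
N–S: 0.0000034° × 111320 m/° = 0.378488 m.
E–W at 78.5042°: 0.0000003° × 111320 × cos 78.5042° = 0.0000003 × 111320 × 0.1993 ≈ 0.00665571 m.
Distance: √(0.378488² + 0.00665571²) ≈ 0.378547 m.
That is 0.378547 m = 37.855 cm.

38 cm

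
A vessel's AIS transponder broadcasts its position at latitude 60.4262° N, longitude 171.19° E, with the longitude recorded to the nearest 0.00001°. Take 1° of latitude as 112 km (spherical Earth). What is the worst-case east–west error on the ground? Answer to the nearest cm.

28 cm

Rounding to 5 decimal places leaves the longitude within ±5e-06° of the true value.
One degree of longitude at 60.4262° is 112000 × cos 60.4262° ≈ 112000 × 0.4935 = 55277 m.
Maximum E–W displacement: 5e-06 × 55277 = 0.276385 m.
That is 0.276385 m = 27.638 cm.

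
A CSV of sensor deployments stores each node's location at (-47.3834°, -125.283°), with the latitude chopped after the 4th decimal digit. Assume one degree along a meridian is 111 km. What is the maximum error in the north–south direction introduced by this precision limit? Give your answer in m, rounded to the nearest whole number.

11 m

Truncating at 4 decimal places can drop up to a full unit in the last place, so the latitude may be off by as much as 0.0001°.
Along the meridian that is 0.0001° × 111000 m/° = 11.1 m.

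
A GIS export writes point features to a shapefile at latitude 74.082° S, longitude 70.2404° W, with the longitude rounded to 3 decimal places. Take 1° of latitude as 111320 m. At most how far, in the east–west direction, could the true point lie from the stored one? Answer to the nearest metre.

Rounding to 3 decimal places leaves the longitude within ±0.0005° of the true value.
Parallels shrink by cos φ, so at 74.082° a degree of longitude is 111320 × 0.2743 ≈ 30530.8 m.
Maximum E–W displacement: 0.0005 × 30530.8 = 15.2654 m.

15 metres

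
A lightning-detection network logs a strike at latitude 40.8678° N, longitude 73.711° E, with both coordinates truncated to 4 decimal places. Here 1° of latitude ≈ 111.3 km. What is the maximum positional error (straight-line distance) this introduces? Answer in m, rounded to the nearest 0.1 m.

14.0 m

Truncating at 4 decimal places can drop up to a full unit in the last place, so each coordinate may be off by as much as 0.0001°.
N–S: 0.0001° × 111300 m/° = 11.13 m.
East–west component at 40.8678°: 0.0001° × 111300 × cos 40.8678° ≈ 0.0001 × 84167.4 ≈ 8.41674 m.
Combining orthogonally: (11.13² + 8.41674²)^½ ≈ 13.9542 m.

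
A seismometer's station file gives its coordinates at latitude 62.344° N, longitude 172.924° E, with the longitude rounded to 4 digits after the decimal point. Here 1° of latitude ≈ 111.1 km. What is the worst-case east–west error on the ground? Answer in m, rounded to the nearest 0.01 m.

2.58 m

Rounding to 4 decimal places leaves the longitude within ±5e-05° of the true value.
Parallels shrink by cos φ, so at 62.344° a degree of longitude is 111100 × 0.4642 ≈ 51568.4 m.
So at most 5e-05° × 51568.4 ≈ 2.57842 m east–west.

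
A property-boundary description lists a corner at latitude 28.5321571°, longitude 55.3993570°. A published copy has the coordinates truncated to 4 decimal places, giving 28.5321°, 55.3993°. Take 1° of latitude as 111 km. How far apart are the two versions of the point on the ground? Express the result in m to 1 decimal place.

8.4 m

The latitude changed by +0.0000571° and the longitude by +0.0000570°.
N–S: 0.0000571° × 111000 m/° = 6.3381 m.
East–west at this latitude: 0.0000570° × 111000 × cos 28.5321° ≈ 0.0000570 × 97519 = 5.55858 m.
Distance: √(6.3381² + 5.55858²) ≈ 8.43026 m.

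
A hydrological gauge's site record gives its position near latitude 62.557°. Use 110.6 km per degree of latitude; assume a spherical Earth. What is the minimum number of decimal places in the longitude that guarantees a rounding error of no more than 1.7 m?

5 decimal places

At 62.557° one degree of longitude covers 110600 × cos 62.557° ≈ 110600 × 0.4609 ≈ 50971.8 m.
With N decimal places the half-ulp bound is 0.5·10⁻ᴺ°, or 0.5·10⁻ᴺ × 50971.8 m on the ground.
Setting 25485.9 × 10⁻ᴺ ≤ 1.7 gives 10ᴺ ≥ 1.499e+04, i.e. N ≥ 4.18.
N = 4 would give 2.55 m (too coarse); N = 5 gives 0.255 m ≤ 1.7 m.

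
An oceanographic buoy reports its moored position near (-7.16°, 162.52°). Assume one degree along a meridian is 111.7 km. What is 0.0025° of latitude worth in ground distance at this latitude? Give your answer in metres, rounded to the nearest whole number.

0.0025° × 111700 m/° = 279.25 m.

279 metres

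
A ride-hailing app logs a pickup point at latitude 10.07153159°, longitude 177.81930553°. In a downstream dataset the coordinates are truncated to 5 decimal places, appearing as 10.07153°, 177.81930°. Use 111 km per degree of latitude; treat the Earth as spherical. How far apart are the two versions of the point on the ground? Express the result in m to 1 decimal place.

0.6 m

Δlat = 10.07153159 − 10.07153 = +0.00000159°; Δlon = 177.81930553 − 177.81930 = +0.00000553°.
N–S: 0.00000159° × 111000 m/° = 0.17649 m.
East–west at this latitude: 0.00000553° × 111000 × cos 10.0715° ≈ 0.00000553 × 109290 = 0.604371 m.
Distance: √(0.17649² + 0.604371²) ≈ 0.629613 m.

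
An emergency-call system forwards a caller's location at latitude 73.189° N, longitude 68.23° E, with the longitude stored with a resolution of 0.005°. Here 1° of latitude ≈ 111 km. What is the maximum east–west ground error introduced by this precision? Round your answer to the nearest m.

80 m

With a 0.005° grid the true value lies within half a step, ±0.005°/2 = ±0.0025°, of the stored one.
Parallels shrink by cos φ, so at 73.189° a degree of longitude is 111000 × 0.2892 ≈ 32102.9 m.
So at most 0.0025° × 32102.9 ≈ 80.2573 m east–west.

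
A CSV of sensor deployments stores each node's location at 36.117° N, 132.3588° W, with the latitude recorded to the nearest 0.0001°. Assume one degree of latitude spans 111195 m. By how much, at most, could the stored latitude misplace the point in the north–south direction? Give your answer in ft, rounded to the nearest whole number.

18 ft

Rounding to 4 decimal places leaves the latitude within ±5e-05° of the true value.
North–south distance: 5e-05° × 111195 m/° = 5.55975 m.
Converting: 5.55975 m × 3.2808 ft/m ≈ 18.241 ft.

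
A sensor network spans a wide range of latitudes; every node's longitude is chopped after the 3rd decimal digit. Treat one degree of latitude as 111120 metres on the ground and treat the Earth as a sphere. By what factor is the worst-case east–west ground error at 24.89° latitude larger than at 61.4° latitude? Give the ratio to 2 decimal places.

Truncating at 3 decimal places can drop up to a full unit in the last place, so the longitude may be off by as much as 0.001°.
Error at 24.89° = 0.001° × 111120 × cos 24.89° ≈ 111.12 × 0.9071 = 100.8 m.
Error at 61.4° = 0.001° × 111120 × cos 61.4° ≈ 111.12 × 0.4787 = 53.192 m.
Ratio: 100.8 / 53.192 = cos 24.89° / cos 61.4° ≈ 1.8950.

1.89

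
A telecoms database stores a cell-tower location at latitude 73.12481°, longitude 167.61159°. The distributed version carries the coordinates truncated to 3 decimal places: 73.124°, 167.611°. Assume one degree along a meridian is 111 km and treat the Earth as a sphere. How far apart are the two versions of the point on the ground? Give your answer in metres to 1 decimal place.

91.9 metres

Δlat = 73.12481 − 73.124 = +0.00081°; Δlon = 167.61159 − 167.611 = +0.00059°.
N–S: 0.00081° × 111000 m/° = 89.91 m.
E–W at 73.124°: 0.00059° × 111000 × cos 73.124° = 0.00059 × 111000 × 0.2903 ≈ 19.0118 m.
Hypotenuse of the two orthogonal shifts: √(89.91² + 19.0118²) = 91.8981 m.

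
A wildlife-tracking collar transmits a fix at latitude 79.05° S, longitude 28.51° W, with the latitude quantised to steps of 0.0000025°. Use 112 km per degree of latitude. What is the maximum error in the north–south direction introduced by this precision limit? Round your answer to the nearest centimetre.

14 centimetres

With a 0.0000025° grid the true value lies within half a step, ±0.0000025°/2 = ±1.25e-06°, of the stored one.
North–south distance: 1.25e-06° × 112000 m/° = 0.14 m.
That is 0.14 m = 14 cm.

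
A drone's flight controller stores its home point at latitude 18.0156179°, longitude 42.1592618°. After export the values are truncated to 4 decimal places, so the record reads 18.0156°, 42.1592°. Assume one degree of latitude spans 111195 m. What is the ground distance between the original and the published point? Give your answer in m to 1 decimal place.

The latitude changed by +0.0000179° and the longitude by +0.0000618°.
N–S: 0.0000179° × 111195 m/° = 1.99039 m.
E–W at 18.0156°: 0.0000618° × 111195 × cos 18.0156° = 0.0000618 × 111195 × 0.9510 ≈ 6.53494 m.
Distance: √(1.99039² + 6.53494²) ≈ 6.83133 m.

6.8 m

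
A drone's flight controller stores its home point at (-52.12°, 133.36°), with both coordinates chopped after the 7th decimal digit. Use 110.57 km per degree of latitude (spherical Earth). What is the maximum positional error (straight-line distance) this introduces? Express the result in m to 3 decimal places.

0.013 m

Truncating at 7 decimal places can drop up to a full unit in the last place, so each coordinate may be off by as much as 1e-07°.
North–south component: 1e-07° × 110570 = 0.011057 m.
Longitude error → 1e-07 × 110570 × cos 52.12° = 1e-07 × 110570 × 0.6140 ≈ 0.00678911 m.
Worst case both components are at the extreme and orthogonal: √(0.011057² + 0.00678911²) ≈ 0.0129749 m.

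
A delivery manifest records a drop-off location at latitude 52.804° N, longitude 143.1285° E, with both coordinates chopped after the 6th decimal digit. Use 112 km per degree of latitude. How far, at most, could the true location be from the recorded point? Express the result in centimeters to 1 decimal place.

13.1 centimeters

Truncating at 6 decimal places can drop up to a full unit in the last place, so each coordinate may be off by as much as 1e-06°.
Latitude error → 1e-06 × 112000 = 0.112 m along the meridian.
Longitude error → 1e-06 × 112000 × cos 52.804° = 1e-06 × 112000 × 0.6045 ≈ 0.0677089 m.
Worst case both components are at the extreme and orthogonal: √(0.112² + 0.0677089²) ≈ 0.130876 m.
That is 0.130876 m = 13.088 cm.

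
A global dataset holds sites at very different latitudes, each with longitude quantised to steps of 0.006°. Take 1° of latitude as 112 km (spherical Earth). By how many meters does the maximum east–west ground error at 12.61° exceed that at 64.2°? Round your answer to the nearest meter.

182 meters

With a 0.006° grid the true value lies within half a step, ±0.006°/2 = ±0.003°, of the stored one.
Error at 12.61° = 0.003° × 112000 × cos 12.61° ≈ 336 × 0.9759 = 327.9 m.
At 64.2°: 0.003° × 112000 × cos 64.2° = 0.003 × 112000 × 0.4352 ≈ 146.24 m.
Difference: 327.9 − 146.24 = 181.66 m.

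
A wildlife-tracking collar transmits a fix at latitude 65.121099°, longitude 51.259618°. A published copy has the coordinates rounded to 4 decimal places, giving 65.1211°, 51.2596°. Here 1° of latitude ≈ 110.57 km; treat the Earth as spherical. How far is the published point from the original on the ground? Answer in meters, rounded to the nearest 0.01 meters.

Δlat = 65.121099 − 65.1211 = -0.000001°; Δlon = 51.259618 − 51.2596 = +0.000018°.
N–S: -0.000001° × 110570 m/° = -0.11057 m.
E–W at 65.1211°: 0.000018° × 110570 × cos 65.1211° = 0.000018 × 110570 × 0.4207 ≈ 0.837306 m.
Distance: √(0.11057² + 0.837306²) ≈ 0.844575 m.

0.84 meters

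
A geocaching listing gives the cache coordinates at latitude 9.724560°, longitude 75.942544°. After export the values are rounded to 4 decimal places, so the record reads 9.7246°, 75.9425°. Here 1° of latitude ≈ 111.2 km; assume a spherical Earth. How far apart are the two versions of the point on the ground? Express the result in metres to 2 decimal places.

6.56 metres

Δlat = 9.724560 − 9.7246 = -0.000040°; Δlon = 75.942544 − 75.9425 = +0.000044°.
N–S: -0.000040° × 111200 m/° = -4.448 m.
East–west at this latitude: 0.000044° × 111200 × cos 9.7246° ≈ 0.000044 × 109602 = 4.8225 m.
Distance: √(4.448² + 4.8225²) ≈ 6.56058 m.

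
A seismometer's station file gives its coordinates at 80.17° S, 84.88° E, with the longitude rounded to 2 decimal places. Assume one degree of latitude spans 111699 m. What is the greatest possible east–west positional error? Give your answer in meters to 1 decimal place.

Rounding to 2 decimal places leaves the longitude within ±0.005° of the true value.
Parallels shrink by cos φ, so at 80.17° a degree of longitude is 111699 × 0.1707 ≈ 19069.9 m.
So at most 0.005° × 19069.9 ≈ 95.3493 m east–west.

95.3 meters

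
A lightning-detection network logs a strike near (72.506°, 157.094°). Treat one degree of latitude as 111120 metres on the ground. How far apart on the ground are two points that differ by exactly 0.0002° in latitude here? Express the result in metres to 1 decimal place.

Along a meridian 0.0002° is 0.0002 × 111120 = 22.224 m.

22.2 metres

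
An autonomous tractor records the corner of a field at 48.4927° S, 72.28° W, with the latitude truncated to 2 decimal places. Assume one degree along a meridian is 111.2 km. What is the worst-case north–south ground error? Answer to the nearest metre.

1112 metres

Truncating at 2 decimal places can drop up to a full unit in the last place, so the latitude may be off by as much as 0.01°.
North–south distance: 0.01° × 111200 m/° = 1112 m.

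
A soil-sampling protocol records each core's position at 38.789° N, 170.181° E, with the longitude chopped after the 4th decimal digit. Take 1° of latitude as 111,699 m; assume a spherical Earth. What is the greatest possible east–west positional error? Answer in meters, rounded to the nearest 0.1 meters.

Truncating at 4 decimal places can drop up to a full unit in the last place, so the longitude may be off by as much as 0.0001°.
One degree of longitude at 38.789° is 111699 × cos 38.789° ≈ 111699 × 0.7795 = 87064.7 m.
Maximum E–W displacement: 0.0001 × 87064.7 = 8.70647 m.

8.7 meters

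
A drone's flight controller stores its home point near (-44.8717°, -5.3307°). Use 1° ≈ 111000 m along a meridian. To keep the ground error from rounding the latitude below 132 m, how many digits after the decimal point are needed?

One degree of latitude covers 111000 m.
With N decimal places the half-ulp bound is 0.5·10⁻ᴺ°, or 0.5·10⁻ᴺ × 111000 m on the ground.
Setting 55500 × 10⁻ᴺ ≤ 132 gives 10ᴺ ≥ 420.5, i.e. N ≥ 2.62.
So 3 decimal places suffice (55.5 m); 2 would allow up to 555 m.

3 decimal places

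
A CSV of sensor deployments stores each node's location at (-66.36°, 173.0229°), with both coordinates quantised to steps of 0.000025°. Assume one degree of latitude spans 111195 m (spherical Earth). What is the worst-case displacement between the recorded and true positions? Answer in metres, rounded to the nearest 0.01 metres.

With a 0.000025° grid the true value lies within half a step, ±0.000025°/2 = ±1.25e-05°, of the stored one.
Latitude error → 1.25e-05 × 111195 = 1.38994 m along the meridian.
Longitude error → 1.25e-05 × 111195 × cos 66.36° = 1.25e-05 × 111195 × 0.4010 ≈ 0.557349 m.
Worst case both components are at the extreme and orthogonal: √(1.38994² + 0.557349²) ≈ 1.49752 m.

1.50 metres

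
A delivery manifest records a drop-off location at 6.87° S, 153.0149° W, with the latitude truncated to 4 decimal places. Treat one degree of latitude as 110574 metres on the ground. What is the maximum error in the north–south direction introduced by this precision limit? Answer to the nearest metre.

11 metres

Truncating at 4 decimal places can drop up to a full unit in the last place, so the latitude may be off by as much as 0.0001°.
So the N–S error is at most 0.0001 × 110574 = 11.0574 m.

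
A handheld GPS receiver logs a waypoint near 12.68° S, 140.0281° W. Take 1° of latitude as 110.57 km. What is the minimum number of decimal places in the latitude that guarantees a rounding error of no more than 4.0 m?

5 decimal places

One degree of latitude covers 110570 m.
With N decimal places the half-ulp bound is 0.5·10⁻ᴺ°, or 0.5·10⁻ᴺ × 110570 m on the ground.
Need 0.5 × 110570 × 10⁻ᴺ ≤ 4.0 → 10⁻ᴺ ≤ 7.235e-05, so N ≥ 4.14.
At 4 places the error can reach 5.53 m, but 5 places keeps it to 0.553 m.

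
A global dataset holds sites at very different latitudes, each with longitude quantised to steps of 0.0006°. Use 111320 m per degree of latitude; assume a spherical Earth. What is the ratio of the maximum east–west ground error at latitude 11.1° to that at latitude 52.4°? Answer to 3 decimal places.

1.608

With a 0.0006° grid the true value lies within half a step, ±0.0006°/2 = ±0.0003°, of the stored one.
Error at 11.1° = 0.0003° × 111320 × cos 11.1° ≈ 33.396 × 0.9813 = 32.771 m.
Error at 52.4° = 0.0003° × 111320 × cos 52.4° ≈ 33.396 × 0.6101 = 20.376 m.
Ratio: 32.771 / 20.376 = cos 11.1° / cos 52.4° ≈ 1.6083.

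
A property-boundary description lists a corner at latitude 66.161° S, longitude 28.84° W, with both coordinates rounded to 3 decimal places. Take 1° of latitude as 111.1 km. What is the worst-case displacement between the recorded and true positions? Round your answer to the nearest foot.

197 feet

Rounding to 3 decimal places leaves each coordinate within ±0.0005° of the true value.
Latitude error → 0.0005 × 111100 = 55.55 m along the meridian.
E–W at 66.161°: 0.0005° × 111100 × cos 66.161° = 0.0005 × 111100 × 0.4042 ≈ 22.4515 m.
Worst case both components are at the extreme and orthogonal: √(55.55² + 22.4515²) ≈ 59.9156 m.
Converting: 59.9156 m × 3.2808 ft/m ≈ 196.57 ft.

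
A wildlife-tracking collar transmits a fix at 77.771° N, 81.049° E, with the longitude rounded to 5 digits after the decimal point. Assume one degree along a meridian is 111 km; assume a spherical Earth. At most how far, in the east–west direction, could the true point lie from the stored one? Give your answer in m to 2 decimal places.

Rounding to 5 decimal places leaves the longitude within ±5e-06° of the true value.
At latitude 77.771° a degree of longitude spans 111000 m × cos 77.771° = 111000 × 0.2118 ≈ 23512 m.
So at most 5e-06° × 23512 ≈ 0.11756 m east–west.

0.12 m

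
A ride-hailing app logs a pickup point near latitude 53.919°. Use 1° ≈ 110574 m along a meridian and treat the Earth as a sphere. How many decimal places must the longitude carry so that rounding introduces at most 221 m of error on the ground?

3

At 53.919° one degree of longitude covers 110574 × cos 53.919° ≈ 110574 × 0.5889 ≈ 65120.2 m.
N decimal places → at most half a unit in the last place, 0.5 × 10⁻ᴺ° = 65120.2/2 × 10⁻ᴺ m.
Need 0.5 × 65120.2 × 10⁻ᴺ ≤ 221 → 10⁻ᴺ ≤ 6.787e-03, so N ≥ 2.17.
N = 2 would give 326 m (too coarse); N = 3 gives 32.6 m ≤ 221 m.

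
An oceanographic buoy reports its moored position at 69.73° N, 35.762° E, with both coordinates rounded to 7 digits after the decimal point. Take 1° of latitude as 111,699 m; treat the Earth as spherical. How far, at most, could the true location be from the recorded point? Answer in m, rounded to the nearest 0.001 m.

0.006 m

Rounding to 7 decimal places leaves each coordinate within ±5e-08° of the true value.
Latitude error → 5e-08 × 111699 = 0.00558495 m along the meridian.
E–W at 69.73°: 5e-08° × 111699 × cos 69.73° = 5e-08 × 111699 × 0.3464 ≈ 0.00193488 m.
Combining orthogonally: (0.00558495² + 0.00193488²)^½ ≈ 0.00591062 m.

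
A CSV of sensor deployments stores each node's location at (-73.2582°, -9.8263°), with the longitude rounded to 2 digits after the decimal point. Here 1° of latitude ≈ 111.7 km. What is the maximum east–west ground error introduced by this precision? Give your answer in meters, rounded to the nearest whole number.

Rounding to 2 decimal places leaves the longitude within ±0.005° of the true value.
At latitude 73.2582° a degree of longitude spans 111700 m × cos 73.2582° = 111700 × 0.2881 ≈ 32176.2 m.
Maximum E–W displacement: 0.005 × 32176.2 = 160.881 m.

161 meters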